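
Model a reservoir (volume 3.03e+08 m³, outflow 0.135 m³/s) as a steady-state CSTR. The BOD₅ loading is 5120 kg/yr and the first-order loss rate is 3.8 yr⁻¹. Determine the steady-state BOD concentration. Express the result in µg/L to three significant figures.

4.43 µg/L

Outflow Q = 0.135 m³/s × 3.156e+07 s/yr = 4.26e+06 m³/yr.
Steady-state CSTR mass balance: W = Q·C + k·V·C, so C = W/(Q + kV).
Q + kV = 4.26e+06 + 3.8·3.03e+08 = 1.156e+09 m³/yr.
C = 5120/1.156e+09 = 4.43e-06 kg/m³ = 0.00443 mg/L = 4.43 µg/L.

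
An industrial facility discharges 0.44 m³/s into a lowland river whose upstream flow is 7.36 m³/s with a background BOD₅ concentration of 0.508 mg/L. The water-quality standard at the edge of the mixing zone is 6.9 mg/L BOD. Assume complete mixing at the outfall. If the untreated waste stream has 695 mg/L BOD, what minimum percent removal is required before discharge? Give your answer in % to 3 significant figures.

83.6 %

Mass balance: 6.9·7.8 = 0.44·Cₑ + 7.36·0.508.
Cₑ = (53.82 − 3.739) / 0.44 = 113.8 mg/L.
Required removal = 1 − 113.8/695 = 83.62 %.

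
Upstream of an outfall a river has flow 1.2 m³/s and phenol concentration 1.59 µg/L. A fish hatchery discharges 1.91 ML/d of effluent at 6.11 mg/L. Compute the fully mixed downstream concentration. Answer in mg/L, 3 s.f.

0.112 mg/L

1.91 ML/d = 0.02211 m³/s.
1.59 µg/L = 0.00159 mg/L.
By mass balance at complete mixing, C = (0.02211·6.11 + 1.2·0.00159) / (0.02211 + 1.2) = 0.137/1.222 = 0.1121 mg/L.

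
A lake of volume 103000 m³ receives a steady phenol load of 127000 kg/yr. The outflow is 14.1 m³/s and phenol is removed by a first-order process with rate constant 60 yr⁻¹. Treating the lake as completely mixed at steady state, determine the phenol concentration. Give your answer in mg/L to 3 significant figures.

0.282 mg/L

Outflow Q = 14.1 m³/s × 3.156e+07 s/yr = 4.45e+08 m³/yr.
Steady-state CSTR mass balance: W = Q·C + k·V·C, so C = W/(Q + kV).
Q + kV = 4.45e+08 + 60·103000 = 4.511e+08 m³/yr.
C = 127000/4.511e+08 = 0.0002815 kg/m³ = 0.2815 mg/L.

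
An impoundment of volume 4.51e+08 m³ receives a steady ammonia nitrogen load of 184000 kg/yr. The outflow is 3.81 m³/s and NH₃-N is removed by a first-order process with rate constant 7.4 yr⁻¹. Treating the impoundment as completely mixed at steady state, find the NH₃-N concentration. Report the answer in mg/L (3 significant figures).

0.0532 mg/L

Outflow Q = 3.81 m³/s × 3.156e+07 s/yr = 1.202e+08 m³/yr.
Steady-state CSTR mass balance: W = Q·C + k·V·C, so C = W/(Q + kV).
Q + kV = 1.202e+08 + 7.4·4.51e+08 = 3.458e+09 m³/yr.
C = 184000/3.458e+09 = 5.322e-05 kg/m³ = 0.05322 mg/L.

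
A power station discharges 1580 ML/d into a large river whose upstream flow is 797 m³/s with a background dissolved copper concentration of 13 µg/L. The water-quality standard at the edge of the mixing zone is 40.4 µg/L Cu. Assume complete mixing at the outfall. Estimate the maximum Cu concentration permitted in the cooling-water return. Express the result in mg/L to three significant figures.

1.23 mg/L

1580 ML/d = 18.29 m³/s.
13 µg/L = 0.013 mg/L.
40.4 µg/L = 0.0404 mg/L.
Mass balance: 0.0404·815.3 = 18.29·Cₑ + 797·0.013.
Cₑ = (32.94 − 10.36) / 18.29 = 1.235 mg/L.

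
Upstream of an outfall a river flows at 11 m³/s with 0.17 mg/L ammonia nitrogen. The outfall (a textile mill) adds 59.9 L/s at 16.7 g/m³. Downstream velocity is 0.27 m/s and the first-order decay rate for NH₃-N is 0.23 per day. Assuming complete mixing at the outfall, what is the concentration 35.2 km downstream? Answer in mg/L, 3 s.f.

59.9 L/s = 0.0599 m³/s.
After complete mixing, C₀ = (0.0599·16.7 + 11·0.17) / 11.06 = 0.2595 mg/L.
Travel time t = 3.52e+04 m / 0.27 m/s = 1.304e+05 s = 1.509 d.
C = 0.2595·exp(−0.23·1.509) = 0.2595·0.7068 = 0.1834 mg/L.

0.183 mg/L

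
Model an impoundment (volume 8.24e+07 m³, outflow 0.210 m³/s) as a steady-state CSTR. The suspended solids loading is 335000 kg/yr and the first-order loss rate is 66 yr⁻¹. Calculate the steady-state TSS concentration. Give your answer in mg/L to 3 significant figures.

Outflow Q = 0.210 m³/s × 3.156e+07 s/yr = 6.627e+06 m³/yr.
Steady-state CSTR mass balance: W = Q·C + k·V·C, so C = W/(Q + kV).
Q + kV = 6.627e+06 + 66·8.24e+07 = 5.445e+09 m³/yr.
C = 335000/5.445e+09 = 6.152e-05 kg/m³ = 0.06152 mg/L.

0.0615 mg/L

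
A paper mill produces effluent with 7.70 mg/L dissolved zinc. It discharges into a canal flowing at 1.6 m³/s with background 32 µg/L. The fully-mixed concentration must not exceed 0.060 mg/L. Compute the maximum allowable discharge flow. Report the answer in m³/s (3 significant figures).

0.00586 m³/s

32 µg/L = 0.032 mg/L.
Mass balance at complete mixing: C_std·(Q_w + Q_r) = Q_w·C_e + Q_r·C_b.
Rearranging, Q_w = Q_r·(C_std − C_b)/(C_e − C_std) = 1.6·(0.06 − 0.032) / (7.7 − 0.06) = 0.005864 m³/s.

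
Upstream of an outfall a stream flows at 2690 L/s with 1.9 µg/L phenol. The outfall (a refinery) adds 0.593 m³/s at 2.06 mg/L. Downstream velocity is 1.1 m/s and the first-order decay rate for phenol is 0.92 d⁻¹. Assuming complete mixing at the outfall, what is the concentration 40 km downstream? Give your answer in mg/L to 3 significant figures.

0.254 mg/L

2690 L/s = 2.69 m³/s.
1.9 µg/L = 0.0019 mg/L.
After complete mixing, C₀ = (0.593·2.06 + 2.69·0.0019) / 3.283 = 0.3736 mg/L.
Travel time t = 4e+04 m / 1.1 m/s = 3.636e+04 s = 0.4209 d.
C = 0.3736·exp(−0.92·0.4209) = 0.3736·0.679 = 0.2537 mg/L.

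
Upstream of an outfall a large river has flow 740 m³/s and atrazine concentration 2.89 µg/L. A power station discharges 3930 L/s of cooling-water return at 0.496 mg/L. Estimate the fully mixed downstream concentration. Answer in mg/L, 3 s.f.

0.00549 mg/L

3930 L/s = 3.93 m³/s.
2.89 µg/L = 0.00289 mg/L.
Flow-weighted mixing gives C = (3.93·0.496 + 740·0.00289) / (3.93 + 740) = 4.088/743.9 = 0.005495 mg/L.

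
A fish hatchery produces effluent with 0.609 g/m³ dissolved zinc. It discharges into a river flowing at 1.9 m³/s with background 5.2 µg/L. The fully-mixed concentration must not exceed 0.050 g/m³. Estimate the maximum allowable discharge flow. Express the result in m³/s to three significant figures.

0.152 m³/s

5.2 µg/L = 0.0052 mg/L.
Mass balance at complete mixing: C_std·(Q_w + Q_r) = Q_w·C_e + Q_r·C_b.
Rearranging, Q_w = Q_r·(C_std − C_b)/(C_e − C_std) = 1.9·(0.05 − 0.0052) / (0.609 − 0.05) = 0.1523 m³/s.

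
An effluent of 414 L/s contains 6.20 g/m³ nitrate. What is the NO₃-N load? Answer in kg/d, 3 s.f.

222 kg/d

414 L/s = 0.414 m³/s.
Mass flux = Q·C = 0.414 m³/s × 6.2 g/m³ = 2.567 g/s.
= 2.567 g/s × 86.4 = 221.8 kg/d.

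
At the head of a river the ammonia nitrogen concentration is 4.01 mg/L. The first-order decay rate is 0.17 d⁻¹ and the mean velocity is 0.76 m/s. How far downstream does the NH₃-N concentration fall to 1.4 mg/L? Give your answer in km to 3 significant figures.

406 km

From C = C₀·e^(−kt), t = ln(C₀/C)/k = ln(4.01/1.4)/0.17 = 1.052/0.17 = 6.19 d.
Distance = v·t = 0.76 m/s × 5.348e+05 s = 4.065e+05 m = 406.5 km.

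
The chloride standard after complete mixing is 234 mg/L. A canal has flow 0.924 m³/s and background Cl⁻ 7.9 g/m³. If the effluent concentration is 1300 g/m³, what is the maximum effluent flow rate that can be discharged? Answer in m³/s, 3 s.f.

Mass balance at complete mixing: C_std·(Q_w + Q_r) = Q_w·C_e + Q_r·C_b.
Rearranging, Q_w = Q_r·(C_std − C_b)/(C_e − C_std) = 0.924·(234 − 7.9) / (1300 − 234) = 0.196 m³/s.

0.196 m³/s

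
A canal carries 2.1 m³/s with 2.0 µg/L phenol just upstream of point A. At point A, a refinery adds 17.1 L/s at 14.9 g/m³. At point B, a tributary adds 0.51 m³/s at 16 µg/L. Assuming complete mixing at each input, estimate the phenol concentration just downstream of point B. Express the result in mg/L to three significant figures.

0.102 mg/L

2.0 µg/L = 0.002 mg/L.
17.1 L/s = 0.0171 m³/s.
After input A: C = (2.1·0.002 + 0.0171·14.9) / 2.117 = 0.1223 mg/L.
16 µg/L = 0.016 mg/L.
After input B: C = (2.117·0.1223 + 0.51·0.016) / 2.627 = 0.1017 mg/L.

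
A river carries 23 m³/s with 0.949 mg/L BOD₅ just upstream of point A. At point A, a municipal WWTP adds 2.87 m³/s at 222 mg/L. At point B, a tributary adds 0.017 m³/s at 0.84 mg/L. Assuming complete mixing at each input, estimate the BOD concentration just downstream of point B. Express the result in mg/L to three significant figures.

After input A: C = (23·0.949 + 2.87·222) / 25.87 = 25.47 mg/L.
After input B: C = (25.87·25.47 + 0.017·0.84) / 25.89 = 25.46 mg/L.

25.5 mg/L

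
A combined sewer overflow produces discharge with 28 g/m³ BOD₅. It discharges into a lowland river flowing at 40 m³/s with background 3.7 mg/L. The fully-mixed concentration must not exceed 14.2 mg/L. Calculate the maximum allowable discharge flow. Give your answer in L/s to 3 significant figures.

30400 L/s

Mass balance at complete mixing: C_std·(Q_w + Q_r) = Q_w·C_e + Q_r·C_b.
Rearranging, Q_w = Q_r·(C_std − C_b)/(C_e − C_std) = 40·(14.2 − 3.7) / (28 − 14.2) = 30.43 m³/s.
= 3.043e+04 L/s.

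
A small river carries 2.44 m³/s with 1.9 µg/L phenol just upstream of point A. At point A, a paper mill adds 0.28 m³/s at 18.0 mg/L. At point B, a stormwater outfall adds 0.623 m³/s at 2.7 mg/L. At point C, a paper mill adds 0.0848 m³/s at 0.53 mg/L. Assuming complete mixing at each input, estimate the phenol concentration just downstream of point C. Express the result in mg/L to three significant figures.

1.98 mg/L

1.9 µg/L = 0.0019 mg/L.
After input A: C = (2.44·0.0019 + 0.28·18) / 2.72 = 1.855 mg/L.
After input B: C = (2.72·1.855 + 0.623·2.7) / 3.343 = 2.012 mg/L.
After input C: C = (3.343·2.012 + 0.0848·0.53) / 3.428 = 1.976 mg/L.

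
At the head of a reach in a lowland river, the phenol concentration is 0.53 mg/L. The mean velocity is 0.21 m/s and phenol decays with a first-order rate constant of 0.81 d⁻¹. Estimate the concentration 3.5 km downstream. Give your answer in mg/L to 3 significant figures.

Travel time t = 3.5 km / 0.21 m/s = 3500/0.21 = 1.667e+04 s = 0.1929 d.
First-order decay: C = 0.53·exp(−0.81·0.1929) = 0.53·0.8553 = 0.4533 mg/L.

0.453 mg/L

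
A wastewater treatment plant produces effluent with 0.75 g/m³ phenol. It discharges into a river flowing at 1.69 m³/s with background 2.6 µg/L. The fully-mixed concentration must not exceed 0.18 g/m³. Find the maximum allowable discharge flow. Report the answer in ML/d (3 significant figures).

45.4 ML/d

2.6 µg/L = 0.0026 mg/L.
Mass balance at complete mixing: C_std·(Q_w + Q_r) = Q_w·C_e + Q_r·C_b.
Rearranging, Q_w = Q_r·(C_std − C_b)/(C_e − C_std) = 1.69·(0.18 − 0.0026) / (0.75 − 0.18) = 0.526 m³/s.
= 45.44 ML/d.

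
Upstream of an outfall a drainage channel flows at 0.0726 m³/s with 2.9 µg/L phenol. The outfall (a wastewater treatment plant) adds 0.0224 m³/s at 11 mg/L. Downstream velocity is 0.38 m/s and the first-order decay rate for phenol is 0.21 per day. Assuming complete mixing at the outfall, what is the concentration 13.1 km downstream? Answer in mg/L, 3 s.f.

2.9 µg/L = 0.0029 mg/L.
After complete mixing, C₀ = (0.0224·11 + 0.0726·0.0029) / 0.095 = 2.596 mg/L.
Travel time t = 1.31e+04 m / 0.38 m/s = 3.447e+04 s = 0.399 d.
C = 2.596·exp(−0.21·0.399) = 2.596·0.9196 = 2.387 mg/L.

2.39 mg/L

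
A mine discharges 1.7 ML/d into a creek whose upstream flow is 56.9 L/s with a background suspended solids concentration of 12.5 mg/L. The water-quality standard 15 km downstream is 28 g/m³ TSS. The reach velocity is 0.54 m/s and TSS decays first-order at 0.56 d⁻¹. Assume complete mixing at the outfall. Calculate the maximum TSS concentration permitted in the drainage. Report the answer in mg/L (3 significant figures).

1.7 ML/d = 0.01968 m³/s.
56.9 L/s = 0.0569 m³/s.
Travel time to the compliance point: t = 1.5e+04/0.54 = 2.778e+04 s = 0.3215 d; decay factor exp(−0.56·0.3215) = 0.8352.
So the concentration just after mixing may be at most 28/0.8352 = 33.52 mg/L.
Mass balance: 33.52·0.07658 = 0.01968·Cₑ + 0.0569·12.5.
Cₑ = (2.567 − 0.7112) / 0.01968 = 94.32 mg/L.

94.3 mg/L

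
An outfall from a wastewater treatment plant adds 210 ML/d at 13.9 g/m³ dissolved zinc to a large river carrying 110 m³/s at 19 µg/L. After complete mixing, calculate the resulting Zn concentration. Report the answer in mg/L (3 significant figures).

210 ML/d = 2.431 m³/s.
19 µg/L = 0.019 mg/L.
Flow-weighted mixing gives C = (2.431·13.9 + 110·0.019) / (2.431 + 110) = 35.87/112.4 = 0.3191 mg/L.

0.319 mg/L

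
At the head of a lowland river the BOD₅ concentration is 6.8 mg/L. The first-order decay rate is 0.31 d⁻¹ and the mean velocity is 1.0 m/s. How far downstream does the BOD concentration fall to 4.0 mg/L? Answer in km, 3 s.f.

From C = C₀·e^(−kt), t = ln(C₀/C)/k = ln(6.8/4.0)/0.31 = 0.5306/0.31 = 1.712 d.
Distance = v·t = 1.0 m/s × 1.479e+05 s = 1.479e+05 m = 147.9 km.

148 km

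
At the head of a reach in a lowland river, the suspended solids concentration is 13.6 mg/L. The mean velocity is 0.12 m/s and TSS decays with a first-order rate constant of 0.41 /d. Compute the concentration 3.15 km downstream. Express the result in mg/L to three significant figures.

12.0 mg/L

Travel time t = 3.15 km / 0.12 m/s = 3150/0.12 = 2.625e+04 s = 0.3038 d.
First-order decay: C = 13.6·exp(−0.41·0.3038) = 13.6·0.8829 = 12.01 mg/L.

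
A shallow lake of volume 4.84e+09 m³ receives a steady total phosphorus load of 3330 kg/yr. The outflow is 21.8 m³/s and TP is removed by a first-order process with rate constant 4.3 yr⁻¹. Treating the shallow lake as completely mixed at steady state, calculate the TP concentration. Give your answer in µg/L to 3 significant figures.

0.155 µg/L

Outflow Q = 21.8 m³/s × 3.156e+07 s/yr = 6.88e+08 m³/yr.
Steady-state CSTR mass balance: W = Q·C + k·V·C, so C = W/(Q + kV).
Q + kV = 6.88e+08 + 4.3·4.84e+09 = 2.15e+10 m³/yr.
C = 3330/2.15e+10 = 1.549e-07 kg/m³ = 0.0001549 mg/L = 0.1549 µg/L.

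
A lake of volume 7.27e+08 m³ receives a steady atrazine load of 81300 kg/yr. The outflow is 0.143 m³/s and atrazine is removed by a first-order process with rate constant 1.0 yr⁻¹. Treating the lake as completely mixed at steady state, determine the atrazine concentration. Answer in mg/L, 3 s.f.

0.111 mg/L

Outflow Q = 0.143 m³/s × 3.156e+07 s/yr = 4.513e+06 m³/yr.
Steady-state CSTR mass balance: W = Q·C + k·V·C, so C = W/(Q + kV).
Q + kV = 4.513e+06 + 1.0·7.27e+08 = 7.315e+08 m³/yr.
C = 81300/7.315e+08 = 0.0001111 kg/m³ = 0.1111 mg/L.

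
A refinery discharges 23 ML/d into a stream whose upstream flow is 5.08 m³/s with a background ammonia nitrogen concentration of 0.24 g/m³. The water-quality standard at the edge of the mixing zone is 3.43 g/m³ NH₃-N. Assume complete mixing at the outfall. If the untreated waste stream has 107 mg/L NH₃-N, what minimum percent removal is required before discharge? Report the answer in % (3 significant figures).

23 ML/d = 0.2662 m³/s.
Mass balance: 3.43·5.346 = 0.2662·Cₑ + 5.08·0.24.
Cₑ = (18.34 − 1.219) / 0.2662 = 64.31 mg/L.
Required removal = 1 − 64.31/107 = 39.9 %.

39.9 %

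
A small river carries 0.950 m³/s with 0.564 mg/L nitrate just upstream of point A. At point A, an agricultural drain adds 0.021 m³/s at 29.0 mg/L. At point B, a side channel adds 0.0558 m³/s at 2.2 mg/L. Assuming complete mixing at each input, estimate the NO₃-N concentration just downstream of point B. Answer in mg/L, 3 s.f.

1.23 mg/L

After input A: C = (0.95·0.564 + 0.021·29) / 0.971 = 1.179 mg/L.
After input B: C = (0.971·1.179 + 0.0558·2.2) / 1.027 = 1.234 mg/L.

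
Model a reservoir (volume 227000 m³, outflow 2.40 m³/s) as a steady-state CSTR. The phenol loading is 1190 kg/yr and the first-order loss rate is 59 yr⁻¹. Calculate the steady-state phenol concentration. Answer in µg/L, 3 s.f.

13.4 µg/L

Outflow Q = 2.40 m³/s × 3.156e+07 s/yr = 7.574e+07 m³/yr.
Steady-state CSTR mass balance: W = Q·C + k·V·C, so C = W/(Q + kV).
Q + kV = 7.574e+07 + 59·227000 = 8.913e+07 m³/yr.
C = 1190/8.913e+07 = 1.335e-05 kg/m³ = 0.01335 mg/L = 13.35 µg/L.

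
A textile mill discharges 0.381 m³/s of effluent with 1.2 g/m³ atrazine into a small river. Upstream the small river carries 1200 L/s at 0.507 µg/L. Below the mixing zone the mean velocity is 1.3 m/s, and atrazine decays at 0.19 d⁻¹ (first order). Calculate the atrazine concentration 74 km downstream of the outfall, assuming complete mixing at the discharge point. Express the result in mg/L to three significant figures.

0.255 mg/L

1200 L/s = 1.2 m³/s.
0.507 µg/L = 0.000507 mg/L.
After complete mixing, C₀ = (0.381·1.2 + 1.2·0.000507) / 1.581 = 0.2896 mg/L.
Travel time t = 7.4e+04 m / 1.3 m/s = 5.692e+04 s = 0.6588 d.
C = 0.2896·exp(−0.19·0.6588) = 0.2896·0.8823 = 0.2555 mg/L.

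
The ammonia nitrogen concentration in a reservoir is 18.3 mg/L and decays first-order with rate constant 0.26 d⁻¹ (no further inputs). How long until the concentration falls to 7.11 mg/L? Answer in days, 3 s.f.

t = ln(C₀/C)/k = ln(18.3/7.11)/0.26 = 0.9454/0.26 = 3.636 d.

3.64 d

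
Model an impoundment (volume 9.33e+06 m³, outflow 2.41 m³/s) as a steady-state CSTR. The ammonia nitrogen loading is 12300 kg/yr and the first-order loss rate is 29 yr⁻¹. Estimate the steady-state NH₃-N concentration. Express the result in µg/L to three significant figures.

Outflow Q = 2.41 m³/s × 3.156e+07 s/yr = 7.605e+07 m³/yr.
Steady-state CSTR mass balance: W = Q·C + k·V·C, so C = W/(Q + kV).
Q + kV = 7.605e+07 + 29·9.33e+06 = 3.466e+08 m³/yr.
C = 12300/3.466e+08 = 3.549e-05 kg/m³ = 0.03549 mg/L = 35.49 µg/L.

35.5 µg/L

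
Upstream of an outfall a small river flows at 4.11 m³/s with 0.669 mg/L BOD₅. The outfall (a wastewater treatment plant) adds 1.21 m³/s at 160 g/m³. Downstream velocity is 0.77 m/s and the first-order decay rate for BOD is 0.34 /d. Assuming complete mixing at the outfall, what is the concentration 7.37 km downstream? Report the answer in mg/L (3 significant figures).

After complete mixing, C₀ = (1.21·160 + 4.11·0.669) / 5.32 = 36.91 mg/L.
Travel time t = 7370 m / 0.77 m/s = 9571 s = 0.1108 d.
C = 36.91·exp(−0.34·0.1108) = 36.91·0.963 = 35.54 mg/L.

35.5 mg/L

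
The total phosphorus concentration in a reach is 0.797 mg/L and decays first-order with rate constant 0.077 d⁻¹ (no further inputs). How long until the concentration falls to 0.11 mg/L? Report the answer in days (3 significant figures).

t = ln(C₀/C)/k = ln(0.797/0.11)/0.077 = 1.98/0.077 = 25.72 d.

25.7 d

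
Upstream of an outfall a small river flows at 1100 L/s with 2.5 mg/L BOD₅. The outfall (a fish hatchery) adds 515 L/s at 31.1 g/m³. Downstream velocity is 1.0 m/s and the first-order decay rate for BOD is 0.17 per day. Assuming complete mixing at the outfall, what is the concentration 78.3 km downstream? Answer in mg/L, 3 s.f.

9.96 mg/L

515 L/s = 0.515 m³/s.
1100 L/s = 1.1 m³/s.
After complete mixing, C₀ = (0.515·31.1 + 1.1·2.5) / 1.615 = 11.62 mg/L.
Travel time t = 7.83e+04 m / 1.0 m/s = 7.83e+04 s = 0.9062 d.
C = 11.62·exp(−0.17·0.9062) = 11.62·0.8572 = 9.961 mg/L.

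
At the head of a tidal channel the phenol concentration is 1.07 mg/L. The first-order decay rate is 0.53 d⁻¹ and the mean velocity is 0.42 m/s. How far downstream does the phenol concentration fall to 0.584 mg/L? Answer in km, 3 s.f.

From C = C₀·e^(−kt), t = ln(C₀/C)/k = ln(1.07/0.584)/0.53 = 0.6055/0.53 = 1.142 d.
Distance = v·t = 0.42 m/s × 9.871e+04 s = 4.146e+04 m = 41.46 km.

41.5 km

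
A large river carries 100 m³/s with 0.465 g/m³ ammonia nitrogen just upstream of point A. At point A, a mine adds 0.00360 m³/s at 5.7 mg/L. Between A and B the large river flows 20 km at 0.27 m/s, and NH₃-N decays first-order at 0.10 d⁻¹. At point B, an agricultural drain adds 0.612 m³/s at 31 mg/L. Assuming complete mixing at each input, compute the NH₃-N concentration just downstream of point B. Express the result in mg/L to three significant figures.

After input A: C = (100·0.465 + 0.0036·5.7) / 100 = 0.4652 mg/L.
Over the 20 km reach to input B (t = 7.407e+04 s = 0.8573 d), decay gives C = 0.4652·exp(−0.10·0.8573) = 0.427 mg/L.
After input B: C = (100·0.427 + 0.612·31) / 100.6 = 0.6129 mg/L.

0.613 mg/L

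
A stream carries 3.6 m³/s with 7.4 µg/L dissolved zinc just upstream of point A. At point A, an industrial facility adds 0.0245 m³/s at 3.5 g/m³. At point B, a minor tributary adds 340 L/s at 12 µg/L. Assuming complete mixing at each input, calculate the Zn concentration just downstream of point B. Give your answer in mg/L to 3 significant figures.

0.0294 mg/L

7.4 µg/L = 0.0074 mg/L.
After input A: C = (3.6·0.0074 + 0.0245·3.5) / 3.625 = 0.03101 mg/L.
340 L/s = 0.34 m³/s.
12 µg/L = 0.012 mg/L.
After input B: C = (3.625·0.03101 + 0.34·0.012) / 3.965 = 0.02938 mg/L.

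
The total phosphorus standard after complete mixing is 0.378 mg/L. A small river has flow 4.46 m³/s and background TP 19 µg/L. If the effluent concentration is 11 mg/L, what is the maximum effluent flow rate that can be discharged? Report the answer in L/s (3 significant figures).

19 µg/L = 0.019 mg/L.
Mass balance at complete mixing: C_std·(Q_w + Q_r) = Q_w·C_e + Q_r·C_b.
Rearranging, Q_w = Q_r·(C_std − C_b)/(C_e − C_std) = 4.46·(0.378 − 0.019) / (11 − 0.378) = 0.1507 m³/s.
= 150.7 L/s.

151 L/s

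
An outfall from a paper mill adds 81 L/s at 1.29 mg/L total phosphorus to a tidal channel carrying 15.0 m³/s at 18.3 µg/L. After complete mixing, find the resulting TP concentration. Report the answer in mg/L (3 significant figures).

0.0251 mg/L

81 L/s = 0.081 m³/s.
18.3 µg/L = 0.0183 mg/L.
Flow-weighted mixing gives C = (0.081·1.29 + 15·0.0183) / (0.081 + 15) = 0.379/15.08 = 0.02513 mg/L.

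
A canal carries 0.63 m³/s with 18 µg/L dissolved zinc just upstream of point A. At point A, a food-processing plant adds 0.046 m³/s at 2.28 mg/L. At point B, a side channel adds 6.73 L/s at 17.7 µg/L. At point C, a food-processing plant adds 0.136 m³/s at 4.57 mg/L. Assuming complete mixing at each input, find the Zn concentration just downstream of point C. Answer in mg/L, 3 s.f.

18 µg/L = 0.018 mg/L.
After input A: C = (0.63·0.018 + 0.046·2.28) / 0.676 = 0.1719 mg/L.
6.73 L/s = 0.00673 m³/s.
17.7 µg/L = 0.0177 mg/L.
After input B: C = (0.676·0.1719 + 0.00673·0.0177) / 0.6827 = 0.1704 mg/L.
After input C: C = (0.6827·0.1704 + 0.136·4.57) / 0.8187 = 0.9012 mg/L.

0.901 mg/L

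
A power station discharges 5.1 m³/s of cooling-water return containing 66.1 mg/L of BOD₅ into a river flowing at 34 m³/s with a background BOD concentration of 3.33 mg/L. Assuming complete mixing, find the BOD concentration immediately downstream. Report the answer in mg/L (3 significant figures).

11.5 mg/L

Flow-weighted mixing gives C = (5.1·66.1 + 34·3.33) / (5.1 + 34) = 450.3/39.1 = 11.52 mg/L.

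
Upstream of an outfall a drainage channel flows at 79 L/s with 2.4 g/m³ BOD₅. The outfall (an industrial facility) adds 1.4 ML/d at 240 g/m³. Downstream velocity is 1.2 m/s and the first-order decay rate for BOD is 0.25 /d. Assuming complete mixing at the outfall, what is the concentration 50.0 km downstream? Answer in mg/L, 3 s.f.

38.0 mg/L

1.4 ML/d = 0.0162 m³/s.
79 L/s = 0.079 m³/s.
After complete mixing, C₀ = (0.0162·240 + 0.079·2.4) / 0.0952 = 42.84 mg/L.
Travel time t = 5e+04 m / 1.2 m/s = 4.167e+04 s = 0.4823 d.
C = 42.84·exp(−0.25·0.4823) = 42.84·0.8864 = 37.97 mg/L.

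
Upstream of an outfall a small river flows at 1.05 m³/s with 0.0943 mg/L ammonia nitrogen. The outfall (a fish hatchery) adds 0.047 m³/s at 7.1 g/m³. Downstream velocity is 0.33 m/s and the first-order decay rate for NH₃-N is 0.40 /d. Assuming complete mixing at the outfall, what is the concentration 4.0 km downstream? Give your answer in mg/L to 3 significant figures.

0.373 mg/L

After complete mixing, C₀ = (0.047·7.1 + 1.05·0.0943) / 1.097 = 0.3945 mg/L.
Travel time t = 4000 m / 0.33 m/s = 1.212e+04 s = 0.1403 d.
C = 0.3945·exp(−0.40·0.1403) = 0.3945·0.9454 = 0.3729 mg/L.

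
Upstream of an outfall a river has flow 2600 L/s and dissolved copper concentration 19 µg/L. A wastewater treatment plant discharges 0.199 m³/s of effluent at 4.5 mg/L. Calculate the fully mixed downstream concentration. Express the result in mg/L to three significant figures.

0.338 mg/L

2600 L/s = 2.6 m³/s.
19 µg/L = 0.019 mg/L.
Conservation of mass across the mixing zone: C = (0.199·4.5 + 2.6·0.019) / (0.199 + 2.6) = 0.9449/2.799 = 0.3376 mg/L.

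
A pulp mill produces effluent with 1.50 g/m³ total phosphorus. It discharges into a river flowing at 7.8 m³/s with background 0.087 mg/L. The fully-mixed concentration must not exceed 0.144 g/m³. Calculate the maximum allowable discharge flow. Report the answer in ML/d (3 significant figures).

28.3 ML/d

Mass balance at complete mixing: C_std·(Q_w + Q_r) = Q_w·C_e + Q_r·C_b.
Rearranging, Q_w = Q_r·(C_std − C_b)/(C_e − C_std) = 7.8·(0.144 − 0.087) / (1.5 − 0.144) = 0.3279 m³/s.
= 28.33 ML/d.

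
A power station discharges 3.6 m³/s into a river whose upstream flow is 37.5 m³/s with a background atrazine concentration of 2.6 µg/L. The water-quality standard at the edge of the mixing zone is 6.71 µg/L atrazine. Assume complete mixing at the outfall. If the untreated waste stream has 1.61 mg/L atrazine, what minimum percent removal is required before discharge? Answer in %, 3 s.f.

96.9 %

2.6 µg/L = 0.0026 mg/L.
6.71 µg/L = 0.00671 mg/L.
Mass balance: 0.00671·41.1 = 3.6·Cₑ + 37.5·0.0026.
Cₑ = (0.2758 − 0.0975) / 3.6 = 0.04952 mg/L.
Required removal = 1 − 0.04952/1.61 = 96.92 %.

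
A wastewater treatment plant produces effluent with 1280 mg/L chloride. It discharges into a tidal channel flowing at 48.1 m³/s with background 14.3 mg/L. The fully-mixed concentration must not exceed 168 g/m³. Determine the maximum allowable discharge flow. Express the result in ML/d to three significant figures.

574 ML/d

Mass balance at complete mixing: C_std·(Q_w + Q_r) = Q_w·C_e + Q_r·C_b.
Rearranging, Q_w = Q_r·(C_std − C_b)/(C_e − C_std) = 48.1·(168 − 14.3) / (1280 − 168) = 6.648 m³/s.
= 574.4 ML/d.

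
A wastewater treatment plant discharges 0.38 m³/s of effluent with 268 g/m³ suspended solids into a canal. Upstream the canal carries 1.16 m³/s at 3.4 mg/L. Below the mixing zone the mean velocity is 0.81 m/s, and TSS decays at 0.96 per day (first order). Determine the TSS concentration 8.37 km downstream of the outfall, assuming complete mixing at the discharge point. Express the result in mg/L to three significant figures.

After complete mixing, C₀ = (0.38·268 + 1.16·3.4) / 1.54 = 68.69 mg/L.
Travel time t = 8370 m / 0.81 m/s = 1.033e+04 s = 0.1196 d.
C = 68.69·exp(−0.96·0.1196) = 68.69·0.8915 = 61.24 mg/L.

61.2 mg/L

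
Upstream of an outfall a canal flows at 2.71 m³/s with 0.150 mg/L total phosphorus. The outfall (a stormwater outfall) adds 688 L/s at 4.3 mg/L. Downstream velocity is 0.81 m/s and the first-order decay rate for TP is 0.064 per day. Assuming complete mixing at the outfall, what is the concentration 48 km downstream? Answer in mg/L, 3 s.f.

0.948 mg/L

688 L/s = 0.688 m³/s.
After complete mixing, C₀ = (0.688·4.3 + 2.71·0.15) / 3.398 = 0.9903 mg/L.
Travel time t = 4.8e+04 m / 0.81 m/s = 5.926e+04 s = 0.6859 d.
C = 0.9903·exp(−0.064·0.6859) = 0.9903·0.9571 = 0.9477 mg/L.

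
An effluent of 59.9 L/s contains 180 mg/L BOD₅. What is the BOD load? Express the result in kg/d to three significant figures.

932 kg/d

59.9 L/s = 0.0599 m³/s.
Mass flux = Q·C = 0.0599 m³/s × 180 g/m³ = 10.78 g/s.
= 10.78 g/s × 86.4 = 931.6 kg/d.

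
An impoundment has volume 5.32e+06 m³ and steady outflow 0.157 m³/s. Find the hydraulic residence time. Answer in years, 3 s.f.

Q = 0.157 m³/s × 3.156e+07 s/yr = 4.955e+06 m³/yr.
Hydraulic residence time τ = V/Q = 5.32e+06/4.955e+06 = 1.074 yr.

1.07 yr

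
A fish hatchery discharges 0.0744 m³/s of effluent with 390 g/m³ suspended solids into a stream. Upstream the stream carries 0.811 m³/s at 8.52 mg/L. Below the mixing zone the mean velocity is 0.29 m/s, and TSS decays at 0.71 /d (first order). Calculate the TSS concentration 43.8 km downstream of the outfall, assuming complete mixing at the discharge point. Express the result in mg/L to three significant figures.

After complete mixing, C₀ = (0.0744·390 + 0.811·8.52) / 0.8854 = 40.58 mg/L.
Travel time t = 4.38e+04 m / 0.29 m/s = 1.51e+05 s = 1.748 d.
C = 40.58·exp(−0.71·1.748) = 40.58·0.2891 = 11.73 mg/L.

11.7 mg/L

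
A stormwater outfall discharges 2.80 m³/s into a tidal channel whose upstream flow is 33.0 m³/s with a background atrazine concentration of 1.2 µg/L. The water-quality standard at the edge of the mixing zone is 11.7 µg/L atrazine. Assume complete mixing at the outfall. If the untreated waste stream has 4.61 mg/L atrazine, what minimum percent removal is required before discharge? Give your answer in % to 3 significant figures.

97.1 %

1.2 µg/L = 0.0012 mg/L.
11.7 µg/L = 0.0117 mg/L.
Mass balance: 0.0117·35.8 = 2.8·Cₑ + 33·0.0012.
Cₑ = (0.4189 − 0.0396) / 2.8 = 0.1354 mg/L.
Required removal = 1 − 0.1354/4.61 = 97.06 %.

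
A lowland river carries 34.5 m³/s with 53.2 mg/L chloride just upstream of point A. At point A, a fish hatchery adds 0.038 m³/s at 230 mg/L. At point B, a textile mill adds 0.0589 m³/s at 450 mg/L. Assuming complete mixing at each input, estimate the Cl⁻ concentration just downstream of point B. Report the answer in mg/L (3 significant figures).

After input A: C = (34.5·53.2 + 0.038·230) / 34.54 = 53.39 mg/L.
After input B: C = (34.54·53.39 + 0.0589·450) / 34.6 = 54.07 mg/L.

54.1 mg/L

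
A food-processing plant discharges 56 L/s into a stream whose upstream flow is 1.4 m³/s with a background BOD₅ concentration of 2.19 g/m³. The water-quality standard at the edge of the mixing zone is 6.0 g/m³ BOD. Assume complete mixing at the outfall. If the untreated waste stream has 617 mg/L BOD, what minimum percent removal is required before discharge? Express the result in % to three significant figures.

56 L/s = 0.056 m³/s.
Mass balance: 6·1.456 = 0.056·Cₑ + 1.4·2.19.
Cₑ = (8.736 − 3.066) / 0.056 = 101.3 mg/L.
Required removal = 1 − 101.3/617 = 83.59 %.

83.6 %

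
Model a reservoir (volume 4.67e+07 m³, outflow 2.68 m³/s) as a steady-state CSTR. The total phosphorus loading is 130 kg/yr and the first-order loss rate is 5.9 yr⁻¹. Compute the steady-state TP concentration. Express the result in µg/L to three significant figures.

0.361 µg/L

Outflow Q = 2.68 m³/s × 3.156e+07 s/yr = 8.457e+07 m³/yr.
Steady-state CSTR mass balance: W = Q·C + k·V·C, so C = W/(Q + kV).
Q + kV = 8.457e+07 + 5.9·4.67e+07 = 3.601e+08 m³/yr.
C = 130/3.601e+08 = 3.61e-07 kg/m³ = 0.000361 mg/L = 0.361 µg/L.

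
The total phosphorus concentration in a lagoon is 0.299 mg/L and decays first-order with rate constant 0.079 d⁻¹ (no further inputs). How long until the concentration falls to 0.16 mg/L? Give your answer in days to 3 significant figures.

t = ln(C₀/C)/k = ln(0.299/0.16)/0.079 = 0.6253/0.079 = 7.915 d.

7.91 d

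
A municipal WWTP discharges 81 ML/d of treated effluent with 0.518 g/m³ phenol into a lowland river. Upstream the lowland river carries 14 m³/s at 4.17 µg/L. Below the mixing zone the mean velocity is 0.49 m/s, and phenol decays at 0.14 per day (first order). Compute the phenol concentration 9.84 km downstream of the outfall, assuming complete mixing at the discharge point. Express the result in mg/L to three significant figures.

0.0353 mg/L

81 ML/d = 0.9375 m³/s.
4.17 µg/L = 0.00417 mg/L.
After complete mixing, C₀ = (0.9375·0.518 + 14·0.00417) / 14.94 = 0.03642 mg/L.
Travel time t = 9840 m / 0.49 m/s = 2.008e+04 s = 0.2324 d.
C = 0.03642·exp(−0.14·0.2324) = 0.03642·0.968 = 0.03525 mg/L.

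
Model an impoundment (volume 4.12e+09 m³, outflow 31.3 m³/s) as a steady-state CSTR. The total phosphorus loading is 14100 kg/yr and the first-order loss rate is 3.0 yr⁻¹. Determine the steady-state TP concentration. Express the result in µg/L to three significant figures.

1.06 µg/L

Outflow Q = 31.3 m³/s × 3.156e+07 s/yr = 9.878e+08 m³/yr.
Steady-state CSTR mass balance: W = Q·C + k·V·C, so C = W/(Q + kV).
Q + kV = 9.878e+08 + 3.0·4.12e+09 = 1.335e+10 m³/yr.
C = 14100/1.335e+10 = 1.056e-06 kg/m³ = 0.001056 mg/L = 1.056 µg/L.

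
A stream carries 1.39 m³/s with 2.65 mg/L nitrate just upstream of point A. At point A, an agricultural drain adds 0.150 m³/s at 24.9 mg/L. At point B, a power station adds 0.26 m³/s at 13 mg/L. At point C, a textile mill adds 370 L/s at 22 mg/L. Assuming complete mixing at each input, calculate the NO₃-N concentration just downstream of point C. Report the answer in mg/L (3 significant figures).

8.73 mg/L

After input A: C = (1.39·2.65 + 0.15·24.9) / 1.54 = 4.817 mg/L.
After input B: C = (1.54·4.817 + 0.26·13) / 1.8 = 5.999 mg/L.
370 L/s = 0.37 m³/s.
After input C: C = (1.8·5.999 + 0.37·22) / 2.17 = 8.727 mg/L.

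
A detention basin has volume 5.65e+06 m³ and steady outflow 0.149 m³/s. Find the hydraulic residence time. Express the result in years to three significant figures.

Q = 0.149 m³/s × 3.156e+07 s/yr = 4.702e+06 m³/yr.
Hydraulic residence time τ = V/Q = 5.65e+06/4.702e+06 = 1.202 yr.

1.20 yr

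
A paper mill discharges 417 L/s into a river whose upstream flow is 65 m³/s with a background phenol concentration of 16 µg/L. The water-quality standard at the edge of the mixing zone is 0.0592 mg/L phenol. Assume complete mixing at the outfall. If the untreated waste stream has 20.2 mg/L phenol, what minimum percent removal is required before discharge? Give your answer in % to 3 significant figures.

417 L/s = 0.417 m³/s.
16 µg/L = 0.016 mg/L.
Mass balance: 0.0592·65.42 = 0.417·Cₑ + 65·0.016.
Cₑ = (3.873 − 1.04) / 0.417 = 6.793 mg/L.
Required removal = 1 − 6.793/20.2 = 66.37 %.

66.4 %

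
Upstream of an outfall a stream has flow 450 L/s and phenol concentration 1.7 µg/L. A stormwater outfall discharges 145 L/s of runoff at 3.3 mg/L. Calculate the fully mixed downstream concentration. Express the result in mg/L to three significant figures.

0.805 mg/L

145 L/s = 0.145 m³/s.
450 L/s = 0.45 m³/s.
1.7 µg/L = 0.0017 mg/L.
Conservation of mass across the mixing zone: C = (0.145·3.3 + 0.45·0.0017) / (0.145 + 0.45) = 0.4793/0.595 = 0.8055 mg/L.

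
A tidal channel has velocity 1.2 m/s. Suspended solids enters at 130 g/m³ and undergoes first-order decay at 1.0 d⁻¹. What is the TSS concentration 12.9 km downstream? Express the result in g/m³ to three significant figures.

Travel time t = 12.9 km / 1.2 m/s = 1.29e+04/1.2 = 1.075e+04 s = 0.1244 d.
First-order decay: C = 130·exp(−1.0·0.1244) = 130·0.883 = 114.8 g/m³.

115 g/m³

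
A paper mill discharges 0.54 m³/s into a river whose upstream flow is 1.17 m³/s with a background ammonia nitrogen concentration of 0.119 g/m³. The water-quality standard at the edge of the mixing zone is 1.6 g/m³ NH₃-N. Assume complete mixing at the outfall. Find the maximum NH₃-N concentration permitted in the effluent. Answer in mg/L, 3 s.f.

Mass balance: 1.6·1.71 = 0.54·Cₑ + 1.17·0.119.
Cₑ = (2.736 − 0.1392) / 0.54 = 4.809 mg/L.

4.81 mg/L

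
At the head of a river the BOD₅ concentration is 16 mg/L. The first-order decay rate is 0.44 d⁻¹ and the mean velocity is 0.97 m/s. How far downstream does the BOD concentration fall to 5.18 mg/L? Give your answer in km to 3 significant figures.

215 km

From C = C₀·e^(−kt), t = ln(C₀/C)/k = ln(16/5.18)/0.44 = 1.128/0.44 = 2.563 d.
Distance = v·t = 0.97 m/s × 2.215e+05 s = 2.148e+05 m = 214.8 km.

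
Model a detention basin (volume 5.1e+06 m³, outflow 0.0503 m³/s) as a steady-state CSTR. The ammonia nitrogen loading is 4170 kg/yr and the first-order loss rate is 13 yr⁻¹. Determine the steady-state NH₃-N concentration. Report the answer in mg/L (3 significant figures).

0.0614 mg/L

Outflow Q = 0.0503 m³/s × 3.156e+07 s/yr = 1.587e+06 m³/yr.
Steady-state CSTR mass balance: W = Q·C + k·V·C, so C = W/(Q + kV).
Q + kV = 1.587e+06 + 13·5.1e+06 = 6.789e+07 m³/yr.
C = 4170/6.789e+07 = 6.143e-05 kg/m³ = 0.06143 mg/L.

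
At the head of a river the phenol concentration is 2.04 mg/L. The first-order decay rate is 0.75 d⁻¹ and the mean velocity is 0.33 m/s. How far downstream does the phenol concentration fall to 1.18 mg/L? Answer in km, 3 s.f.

From C = C₀·e^(−kt), t = ln(C₀/C)/k = ln(2.04/1.18)/0.75 = 0.5474/0.75 = 0.7299 d.
Distance = v·t = 0.33 m/s × 6.306e+04 s = 2.081e+04 m = 20.81 km.

20.8 km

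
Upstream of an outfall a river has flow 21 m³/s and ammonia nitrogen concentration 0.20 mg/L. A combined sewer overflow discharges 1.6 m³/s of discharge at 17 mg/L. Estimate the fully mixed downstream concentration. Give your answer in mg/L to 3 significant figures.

Conservation of mass across the mixing zone: C = (1.6·17 + 21·0.2) / (1.6 + 21) = 31.4/22.6 = 1.389 mg/L.

1.39 mg/L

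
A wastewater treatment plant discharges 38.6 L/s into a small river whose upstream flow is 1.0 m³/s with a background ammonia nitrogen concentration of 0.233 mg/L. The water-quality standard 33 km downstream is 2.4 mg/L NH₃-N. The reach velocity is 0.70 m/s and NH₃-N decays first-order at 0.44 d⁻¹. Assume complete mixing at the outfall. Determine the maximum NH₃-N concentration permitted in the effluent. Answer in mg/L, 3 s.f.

38.6 L/s = 0.0386 m³/s.
Travel time to the compliance point: t = 3.3e+04/0.70 = 4.714e+04 s = 0.5456 d; decay factor exp(−0.44·0.5456) = 0.7866.
So the concentration just after mixing may be at most 2.4/0.7866 = 3.051 mg/L.
Mass balance: 3.051·1.039 = 0.0386·Cₑ + 1·0.233.
Cₑ = (3.169 − 0.233) / 0.0386 = 76.06 mg/L.

76.1 mg/L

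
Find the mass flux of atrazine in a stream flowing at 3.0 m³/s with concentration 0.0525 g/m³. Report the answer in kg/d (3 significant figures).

Mass flux = Q·C = 3 m³/s × 0.0525 g/m³ = 0.1575 g/s.
= 0.1575 g/s × 86.4 = 13.61 kg/d.

13.6 kg/d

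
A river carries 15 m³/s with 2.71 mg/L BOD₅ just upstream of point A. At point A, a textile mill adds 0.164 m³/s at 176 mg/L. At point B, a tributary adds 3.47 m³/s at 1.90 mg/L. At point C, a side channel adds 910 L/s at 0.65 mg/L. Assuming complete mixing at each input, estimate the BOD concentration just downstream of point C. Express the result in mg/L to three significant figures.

3.92 mg/L

After input A: C = (15·2.71 + 0.164·176) / 15.16 = 4.584 mg/L.
After input B: C = (15.16·4.584 + 3.47·1.9) / 18.63 = 4.084 mg/L.
910 L/s = 0.91 m³/s.
After input C: C = (18.63·4.084 + 0.91·0.65) / 19.54 = 3.924 mg/L.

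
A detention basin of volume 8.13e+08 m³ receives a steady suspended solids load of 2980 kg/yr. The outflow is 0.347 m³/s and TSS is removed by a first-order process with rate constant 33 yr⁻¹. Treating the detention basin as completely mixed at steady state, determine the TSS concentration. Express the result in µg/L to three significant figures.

Outflow Q = 0.347 m³/s × 3.156e+07 s/yr = 1.095e+07 m³/yr.
Steady-state CSTR mass balance: W = Q·C + k·V·C, so C = W/(Q + kV).
Q + kV = 1.095e+07 + 33·8.13e+08 = 2.684e+10 m³/yr.
C = 2980/2.684e+10 = 1.11e-07 kg/m³ = 0.000111 mg/L = 0.111 µg/L.

0.111 µg/L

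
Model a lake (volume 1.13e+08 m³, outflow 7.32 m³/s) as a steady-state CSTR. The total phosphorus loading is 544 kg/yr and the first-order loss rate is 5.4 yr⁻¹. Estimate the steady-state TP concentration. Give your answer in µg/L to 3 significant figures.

0.647 µg/L

Outflow Q = 7.32 m³/s × 3.156e+07 s/yr = 2.31e+08 m³/yr.
Steady-state CSTR mass balance: W = Q·C + k·V·C, so C = W/(Q + kV).
Q + kV = 2.31e+08 + 5.4·1.13e+08 = 8.412e+08 m³/yr.
C = 544/8.412e+08 = 6.467e-07 kg/m³ = 0.0006467 mg/L = 0.6467 µg/L.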